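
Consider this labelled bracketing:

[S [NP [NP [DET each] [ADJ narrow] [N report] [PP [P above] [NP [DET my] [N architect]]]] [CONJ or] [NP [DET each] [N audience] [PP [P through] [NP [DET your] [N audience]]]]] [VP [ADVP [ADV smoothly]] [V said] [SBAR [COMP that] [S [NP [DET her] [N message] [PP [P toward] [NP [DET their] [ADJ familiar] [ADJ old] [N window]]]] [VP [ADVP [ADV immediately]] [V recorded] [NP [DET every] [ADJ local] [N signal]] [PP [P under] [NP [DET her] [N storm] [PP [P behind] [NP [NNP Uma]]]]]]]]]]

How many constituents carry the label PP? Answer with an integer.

The PP constituents are: [PP above my architect]; [PP through your audience]; [PP toward their familiar old window]; [PP under her storm behind Uma]; [PP behind Uma]. Total: 5.

5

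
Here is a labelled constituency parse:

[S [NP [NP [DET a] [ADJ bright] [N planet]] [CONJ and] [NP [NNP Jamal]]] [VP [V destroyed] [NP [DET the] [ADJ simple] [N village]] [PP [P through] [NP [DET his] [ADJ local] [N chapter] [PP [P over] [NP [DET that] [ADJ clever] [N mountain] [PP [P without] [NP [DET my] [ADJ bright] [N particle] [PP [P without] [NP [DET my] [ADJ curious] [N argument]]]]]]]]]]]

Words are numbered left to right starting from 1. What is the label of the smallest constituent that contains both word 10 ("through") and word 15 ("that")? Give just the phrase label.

The smallest bracket enclosing both words is [PP through his local chapter over that clever mountain without my bright particle without my curious argument], so the label is PP.

PP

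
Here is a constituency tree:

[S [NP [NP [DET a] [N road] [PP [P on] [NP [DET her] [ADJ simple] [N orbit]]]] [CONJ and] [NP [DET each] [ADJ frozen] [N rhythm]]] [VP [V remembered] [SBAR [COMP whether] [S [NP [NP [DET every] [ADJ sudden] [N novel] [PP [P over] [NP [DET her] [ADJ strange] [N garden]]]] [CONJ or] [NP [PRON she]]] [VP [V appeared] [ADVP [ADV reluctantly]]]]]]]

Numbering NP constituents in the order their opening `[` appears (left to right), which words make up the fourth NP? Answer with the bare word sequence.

The NP opening brackets appear, in order, over: "a road on her simple orbit and each frozen rhythm"; "a road on her simple orbit"; "her simple orbit"; "each frozen rhythm"; "every sudden novel over her strange garden or she"; "every sudden novel over her strange garden"; "her strange garden"; "she". The fourth one spans "each frozen rhythm".

each frozen rhythm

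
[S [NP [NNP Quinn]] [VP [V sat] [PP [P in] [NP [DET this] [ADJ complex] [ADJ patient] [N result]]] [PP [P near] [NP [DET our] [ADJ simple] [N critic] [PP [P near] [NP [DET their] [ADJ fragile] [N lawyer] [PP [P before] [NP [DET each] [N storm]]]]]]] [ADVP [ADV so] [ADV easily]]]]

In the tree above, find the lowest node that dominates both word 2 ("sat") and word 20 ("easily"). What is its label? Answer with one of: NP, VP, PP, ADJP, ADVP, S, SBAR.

VP

Both words fall inside [VP sat in this complex patient result near our simple critic near their fragile lawyer before each storm so easily] (words 2–20), and no smaller constituent contains them both. Label: VP.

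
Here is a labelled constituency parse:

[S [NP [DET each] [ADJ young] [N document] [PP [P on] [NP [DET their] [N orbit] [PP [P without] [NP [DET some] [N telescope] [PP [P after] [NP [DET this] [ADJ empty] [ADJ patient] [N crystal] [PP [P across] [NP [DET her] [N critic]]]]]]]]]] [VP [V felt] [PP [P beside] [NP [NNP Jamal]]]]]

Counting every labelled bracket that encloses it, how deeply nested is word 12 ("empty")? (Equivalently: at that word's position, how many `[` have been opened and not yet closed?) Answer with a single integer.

9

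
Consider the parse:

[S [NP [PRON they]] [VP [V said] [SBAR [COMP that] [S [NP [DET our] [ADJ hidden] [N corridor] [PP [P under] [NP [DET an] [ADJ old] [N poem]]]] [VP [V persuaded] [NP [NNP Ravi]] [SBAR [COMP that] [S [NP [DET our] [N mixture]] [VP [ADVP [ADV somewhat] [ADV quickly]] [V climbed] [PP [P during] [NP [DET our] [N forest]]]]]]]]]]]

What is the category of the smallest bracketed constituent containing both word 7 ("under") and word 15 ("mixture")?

Word 7 lies under S → VP → SBAR → S → NP → PP → P; word 15 lies under S → VP → SBAR → S → VP → SBAR → S → NP → N. The lowest shared node is the S.

S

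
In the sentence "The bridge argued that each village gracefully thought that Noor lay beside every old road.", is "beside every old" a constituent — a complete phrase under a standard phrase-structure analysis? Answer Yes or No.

No

"beside" belongs to the preposition "beside" while "old" belongs to the noun phrase "every old road"; a span that runs across that boundary is not a single phrase.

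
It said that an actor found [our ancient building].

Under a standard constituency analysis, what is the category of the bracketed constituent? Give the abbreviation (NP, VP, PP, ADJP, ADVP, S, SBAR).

NP

"building" is the head of the bracketed span, so the span is a noun phrase: NP.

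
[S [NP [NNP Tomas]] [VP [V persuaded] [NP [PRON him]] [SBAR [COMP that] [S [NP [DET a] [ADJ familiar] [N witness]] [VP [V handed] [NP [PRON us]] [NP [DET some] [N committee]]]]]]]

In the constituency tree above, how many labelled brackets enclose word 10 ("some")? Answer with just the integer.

7

Counting open brackets not yet closed at "some": [S [VP [SBAR [S [VP [NP [DET = 7.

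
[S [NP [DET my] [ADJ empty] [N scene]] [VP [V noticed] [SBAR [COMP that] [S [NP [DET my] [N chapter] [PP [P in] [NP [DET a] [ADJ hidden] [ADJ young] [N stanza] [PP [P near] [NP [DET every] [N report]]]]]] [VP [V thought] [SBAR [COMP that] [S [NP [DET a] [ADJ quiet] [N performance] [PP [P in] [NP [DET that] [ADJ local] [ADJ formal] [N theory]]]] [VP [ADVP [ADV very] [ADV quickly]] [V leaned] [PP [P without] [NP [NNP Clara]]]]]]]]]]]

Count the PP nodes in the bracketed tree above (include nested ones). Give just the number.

The PP constituents are: [PP in a hidden young stanza near every report]; [PP near every report]; [PP in that local formal theory]; [PP without Clara]. Total: 4.

4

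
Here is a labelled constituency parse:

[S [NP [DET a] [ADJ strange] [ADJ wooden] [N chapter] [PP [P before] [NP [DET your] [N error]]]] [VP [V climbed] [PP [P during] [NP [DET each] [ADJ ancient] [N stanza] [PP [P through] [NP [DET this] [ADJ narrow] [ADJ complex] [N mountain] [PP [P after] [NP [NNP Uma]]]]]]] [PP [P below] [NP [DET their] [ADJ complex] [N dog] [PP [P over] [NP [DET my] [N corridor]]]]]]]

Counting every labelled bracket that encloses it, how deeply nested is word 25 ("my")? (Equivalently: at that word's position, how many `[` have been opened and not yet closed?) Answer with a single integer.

7

The word sits inside DET, which is inside NP, inside PP, inside NP, inside PP, inside VP, inside S — 7 brackets in all.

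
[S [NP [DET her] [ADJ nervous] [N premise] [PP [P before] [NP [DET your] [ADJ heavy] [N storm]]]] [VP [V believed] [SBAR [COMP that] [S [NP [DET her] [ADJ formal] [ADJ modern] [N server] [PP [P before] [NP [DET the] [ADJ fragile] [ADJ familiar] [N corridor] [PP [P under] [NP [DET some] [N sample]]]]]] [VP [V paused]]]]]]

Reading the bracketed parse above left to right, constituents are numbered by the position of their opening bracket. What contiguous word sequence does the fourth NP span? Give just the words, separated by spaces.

the fragile familiar corridor under some sample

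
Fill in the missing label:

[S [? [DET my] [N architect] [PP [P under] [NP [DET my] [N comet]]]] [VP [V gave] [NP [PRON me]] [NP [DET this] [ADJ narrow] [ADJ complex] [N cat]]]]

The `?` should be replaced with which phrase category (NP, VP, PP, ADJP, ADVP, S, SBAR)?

A constituent whose immediate children are DET 'my', N 'architect', PP is a noun phrase: NP.

NP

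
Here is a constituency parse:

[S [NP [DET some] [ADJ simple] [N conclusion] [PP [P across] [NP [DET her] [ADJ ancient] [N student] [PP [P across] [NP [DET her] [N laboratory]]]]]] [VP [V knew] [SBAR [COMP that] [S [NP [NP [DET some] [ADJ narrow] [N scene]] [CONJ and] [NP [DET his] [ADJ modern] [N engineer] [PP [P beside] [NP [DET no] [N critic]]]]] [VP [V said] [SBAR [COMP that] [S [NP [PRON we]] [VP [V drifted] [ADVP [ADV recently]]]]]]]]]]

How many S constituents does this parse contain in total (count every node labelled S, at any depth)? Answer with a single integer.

Scanning left to right, an opening `[S` appears at word positions 1, 13, 25 — 3 in total.

3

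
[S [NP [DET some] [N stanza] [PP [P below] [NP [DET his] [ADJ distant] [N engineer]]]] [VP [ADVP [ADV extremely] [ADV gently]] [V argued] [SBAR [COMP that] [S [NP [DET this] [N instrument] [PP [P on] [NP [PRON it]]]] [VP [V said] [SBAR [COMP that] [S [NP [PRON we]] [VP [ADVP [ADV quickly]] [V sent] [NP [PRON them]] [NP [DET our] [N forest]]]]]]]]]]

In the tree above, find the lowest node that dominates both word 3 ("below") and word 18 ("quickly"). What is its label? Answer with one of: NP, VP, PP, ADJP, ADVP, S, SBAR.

S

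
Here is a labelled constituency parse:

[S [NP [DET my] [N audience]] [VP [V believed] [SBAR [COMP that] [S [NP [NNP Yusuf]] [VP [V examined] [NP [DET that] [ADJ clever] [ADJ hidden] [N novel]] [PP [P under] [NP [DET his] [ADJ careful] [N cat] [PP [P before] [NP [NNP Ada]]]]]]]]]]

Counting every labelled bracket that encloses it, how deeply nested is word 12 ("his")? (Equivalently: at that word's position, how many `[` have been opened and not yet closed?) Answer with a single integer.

8

The word sits inside DET, which is inside NP, inside PP, inside VP, inside S, inside SBAR, inside VP, inside S — 8 brackets in all.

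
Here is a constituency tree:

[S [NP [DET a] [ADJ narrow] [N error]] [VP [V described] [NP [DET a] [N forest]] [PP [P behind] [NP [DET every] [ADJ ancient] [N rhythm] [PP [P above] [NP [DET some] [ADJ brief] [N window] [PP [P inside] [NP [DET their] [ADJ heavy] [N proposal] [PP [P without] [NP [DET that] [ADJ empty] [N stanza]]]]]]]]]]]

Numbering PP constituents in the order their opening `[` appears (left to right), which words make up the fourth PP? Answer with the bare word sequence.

without that empty stanza

In left-to-right order the PP constituents are "behind every ancient rhythm above some brief window inside their heavy proposal without that empty stanza"; "above some brief window inside their heavy proposal without that empty stanza"; "inside their heavy proposal without that empty stanza"; "without that empty stanza". Number 4 is "without that empty stanza".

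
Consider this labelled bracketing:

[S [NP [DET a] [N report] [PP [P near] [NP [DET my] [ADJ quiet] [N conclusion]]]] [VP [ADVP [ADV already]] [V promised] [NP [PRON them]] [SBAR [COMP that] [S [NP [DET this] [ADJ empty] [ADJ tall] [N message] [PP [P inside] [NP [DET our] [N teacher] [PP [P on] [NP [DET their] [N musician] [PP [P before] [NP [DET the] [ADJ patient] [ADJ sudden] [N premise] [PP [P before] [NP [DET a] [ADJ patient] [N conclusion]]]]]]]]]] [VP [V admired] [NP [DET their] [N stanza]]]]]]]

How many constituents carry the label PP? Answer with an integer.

Listing each PP by its span: [PP near my quiet conclusion]; [PP inside our teacher on their musician before the patient sudden premise before a patient conclusion]; [PP on their musician before the patient sudden premise before a patient conclusion]; [PP before the patient sudden premise before a patient conclusion]; [PP before a patient conclusion] — that makes 5.

5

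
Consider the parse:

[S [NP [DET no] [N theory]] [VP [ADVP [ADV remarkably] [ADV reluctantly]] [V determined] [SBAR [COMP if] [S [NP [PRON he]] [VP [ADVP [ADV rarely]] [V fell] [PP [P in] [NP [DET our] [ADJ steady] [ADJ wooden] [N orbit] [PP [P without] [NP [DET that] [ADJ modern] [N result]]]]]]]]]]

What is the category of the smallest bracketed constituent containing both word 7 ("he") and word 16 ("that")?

S

Word 7 lies under S → VP → SBAR → S → NP → PRON; word 16 lies under S → VP → SBAR → S → VP → PP → NP → PP → NP → DET. The lowest shared node is the S.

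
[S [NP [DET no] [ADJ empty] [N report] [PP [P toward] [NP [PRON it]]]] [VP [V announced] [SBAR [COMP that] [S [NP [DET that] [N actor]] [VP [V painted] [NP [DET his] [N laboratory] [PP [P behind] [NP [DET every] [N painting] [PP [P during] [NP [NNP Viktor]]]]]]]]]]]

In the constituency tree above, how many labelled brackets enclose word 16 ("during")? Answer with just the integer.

10

Path from the root down to the word: S → VP → SBAR → S → VP → NP → PP → NP → PP → P. That is 10 enclosing brackets.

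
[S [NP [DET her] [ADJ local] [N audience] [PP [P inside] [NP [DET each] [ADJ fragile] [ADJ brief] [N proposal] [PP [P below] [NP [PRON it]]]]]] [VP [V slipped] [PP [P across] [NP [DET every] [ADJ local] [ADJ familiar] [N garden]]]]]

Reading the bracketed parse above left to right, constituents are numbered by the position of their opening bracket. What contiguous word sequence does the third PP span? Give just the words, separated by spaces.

The PP opening brackets appear, in order, over: "inside each fragile brief proposal below it"; "below it"; "across every local familiar garden". The third one spans "across every local familiar garden".

across every local familiar garden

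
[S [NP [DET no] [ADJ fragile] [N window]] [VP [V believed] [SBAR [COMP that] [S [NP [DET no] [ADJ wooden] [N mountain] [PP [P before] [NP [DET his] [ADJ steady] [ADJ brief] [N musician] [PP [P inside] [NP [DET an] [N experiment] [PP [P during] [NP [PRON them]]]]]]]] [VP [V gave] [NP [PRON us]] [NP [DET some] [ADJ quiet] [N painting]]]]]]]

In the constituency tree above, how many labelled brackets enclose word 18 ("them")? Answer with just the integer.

Counting open brackets not yet closed at "them": [S [VP [SBAR [S [NP [PP [NP [PP [NP [PP [NP [PRON = 12.

12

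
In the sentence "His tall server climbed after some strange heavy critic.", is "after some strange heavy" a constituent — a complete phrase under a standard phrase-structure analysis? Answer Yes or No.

No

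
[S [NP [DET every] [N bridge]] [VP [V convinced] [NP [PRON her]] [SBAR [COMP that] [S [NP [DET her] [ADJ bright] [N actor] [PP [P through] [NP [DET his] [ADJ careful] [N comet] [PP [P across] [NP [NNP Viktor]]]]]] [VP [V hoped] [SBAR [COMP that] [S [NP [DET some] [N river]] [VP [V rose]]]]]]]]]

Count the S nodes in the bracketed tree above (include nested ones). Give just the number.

3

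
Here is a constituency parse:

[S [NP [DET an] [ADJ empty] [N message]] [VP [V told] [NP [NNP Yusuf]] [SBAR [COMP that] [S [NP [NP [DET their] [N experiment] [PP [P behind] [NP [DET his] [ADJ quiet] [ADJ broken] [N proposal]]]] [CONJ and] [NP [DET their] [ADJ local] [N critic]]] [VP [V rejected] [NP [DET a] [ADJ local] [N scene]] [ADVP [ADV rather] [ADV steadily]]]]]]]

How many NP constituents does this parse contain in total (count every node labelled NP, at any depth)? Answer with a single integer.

7

The NP constituents are: [NP an empty message]; [NP Yusuf]; [NP their experiment behind his quiet broken proposal and their local critic]; [NP their experiment behind his quiet broken proposal]; [NP his quiet broken proposal]; [NP their local critic] …. Total: 7.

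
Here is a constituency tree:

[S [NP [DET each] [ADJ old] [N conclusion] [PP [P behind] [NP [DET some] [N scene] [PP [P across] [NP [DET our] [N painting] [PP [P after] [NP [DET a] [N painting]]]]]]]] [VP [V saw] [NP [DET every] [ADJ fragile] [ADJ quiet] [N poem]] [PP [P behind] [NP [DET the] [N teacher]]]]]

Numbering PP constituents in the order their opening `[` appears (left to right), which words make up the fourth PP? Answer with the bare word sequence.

behind the teacher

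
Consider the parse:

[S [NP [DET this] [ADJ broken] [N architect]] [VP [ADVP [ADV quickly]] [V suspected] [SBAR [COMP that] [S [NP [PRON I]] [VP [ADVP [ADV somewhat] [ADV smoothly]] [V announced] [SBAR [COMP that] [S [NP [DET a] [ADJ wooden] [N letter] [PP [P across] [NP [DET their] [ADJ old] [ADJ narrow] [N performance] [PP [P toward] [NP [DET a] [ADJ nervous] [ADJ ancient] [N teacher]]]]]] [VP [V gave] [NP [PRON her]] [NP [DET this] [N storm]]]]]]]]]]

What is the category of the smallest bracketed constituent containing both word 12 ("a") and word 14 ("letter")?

NP

The smallest bracket enclosing both words is [NP a wooden letter across their old narrow performance toward a nervous ancient teacher], so the label is NP.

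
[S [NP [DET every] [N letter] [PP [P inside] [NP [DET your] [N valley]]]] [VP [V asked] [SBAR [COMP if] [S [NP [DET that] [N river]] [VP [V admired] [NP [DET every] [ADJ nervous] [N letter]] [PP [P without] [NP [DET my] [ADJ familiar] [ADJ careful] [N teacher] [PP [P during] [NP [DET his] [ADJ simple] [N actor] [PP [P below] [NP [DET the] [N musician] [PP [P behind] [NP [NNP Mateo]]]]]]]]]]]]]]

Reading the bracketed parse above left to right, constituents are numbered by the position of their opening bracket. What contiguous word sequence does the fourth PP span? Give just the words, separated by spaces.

below the musician behind Mateo

In left-to-right order the PP constituents are "inside your valley"; "without my familiar careful teacher during his simple actor below the musician behind Mateo"; "during his simple actor below the musician behind Mateo"; "below the musician behind Mateo"; "behind Mateo". Number 4 is "below the musician behind Mateo".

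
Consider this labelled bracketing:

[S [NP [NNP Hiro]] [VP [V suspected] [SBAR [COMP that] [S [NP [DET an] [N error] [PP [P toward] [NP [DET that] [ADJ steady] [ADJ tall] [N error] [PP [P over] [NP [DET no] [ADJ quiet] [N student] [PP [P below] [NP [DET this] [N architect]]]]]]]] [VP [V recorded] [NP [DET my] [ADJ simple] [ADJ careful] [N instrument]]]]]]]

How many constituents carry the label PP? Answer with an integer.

3

The PP constituents are: [PP toward that steady tall error over no quiet student below this architect]; [PP over no quiet student below this architect]; [PP below this architect]. Total: 3.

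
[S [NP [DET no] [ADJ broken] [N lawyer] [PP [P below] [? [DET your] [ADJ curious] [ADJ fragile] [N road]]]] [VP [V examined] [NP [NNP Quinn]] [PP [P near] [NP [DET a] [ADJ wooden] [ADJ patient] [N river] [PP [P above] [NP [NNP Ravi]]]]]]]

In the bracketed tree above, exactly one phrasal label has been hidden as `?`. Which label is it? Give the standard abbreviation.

NP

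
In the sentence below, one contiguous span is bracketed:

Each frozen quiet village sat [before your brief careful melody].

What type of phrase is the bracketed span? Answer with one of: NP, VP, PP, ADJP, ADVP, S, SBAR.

"before" is the head of the bracketed span, so the span is a prepositional phrase: PP.

PP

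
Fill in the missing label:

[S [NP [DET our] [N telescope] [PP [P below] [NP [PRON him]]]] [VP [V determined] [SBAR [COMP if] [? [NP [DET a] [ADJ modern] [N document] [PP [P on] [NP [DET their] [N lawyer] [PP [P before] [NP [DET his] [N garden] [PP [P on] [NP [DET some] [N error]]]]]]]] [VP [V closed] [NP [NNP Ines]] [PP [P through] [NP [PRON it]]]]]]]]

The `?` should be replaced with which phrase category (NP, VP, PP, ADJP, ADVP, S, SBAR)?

S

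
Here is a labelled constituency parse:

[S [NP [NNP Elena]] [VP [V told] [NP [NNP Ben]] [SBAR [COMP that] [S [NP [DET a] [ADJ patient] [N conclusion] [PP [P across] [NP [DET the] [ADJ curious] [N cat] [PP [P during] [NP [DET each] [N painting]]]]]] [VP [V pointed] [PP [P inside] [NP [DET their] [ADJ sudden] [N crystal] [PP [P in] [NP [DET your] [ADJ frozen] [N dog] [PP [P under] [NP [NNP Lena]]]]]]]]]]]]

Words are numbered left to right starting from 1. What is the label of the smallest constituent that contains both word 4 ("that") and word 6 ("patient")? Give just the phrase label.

SBAR

The smallest bracket enclosing both words is [SBAR that a patient conclusion across the curious cat during each painting pointed inside their sudden crystal in your frozen dog under Lena], so the label is SBAR.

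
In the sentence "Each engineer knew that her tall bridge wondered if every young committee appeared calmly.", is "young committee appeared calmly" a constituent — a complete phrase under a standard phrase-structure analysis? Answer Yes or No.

No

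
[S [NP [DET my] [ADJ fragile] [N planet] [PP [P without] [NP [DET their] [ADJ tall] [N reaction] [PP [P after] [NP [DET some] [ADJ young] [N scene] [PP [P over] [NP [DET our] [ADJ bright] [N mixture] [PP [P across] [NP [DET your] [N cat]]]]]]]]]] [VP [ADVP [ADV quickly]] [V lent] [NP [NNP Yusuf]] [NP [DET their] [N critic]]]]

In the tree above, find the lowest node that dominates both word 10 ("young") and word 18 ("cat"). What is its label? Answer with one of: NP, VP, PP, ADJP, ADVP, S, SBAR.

Word 10 lies under S → NP → PP → NP → PP → NP → ADJ; word 18 lies under S → NP → PP → NP → PP → NP → PP → NP → PP → NP → N. The lowest shared node is the NP.

NP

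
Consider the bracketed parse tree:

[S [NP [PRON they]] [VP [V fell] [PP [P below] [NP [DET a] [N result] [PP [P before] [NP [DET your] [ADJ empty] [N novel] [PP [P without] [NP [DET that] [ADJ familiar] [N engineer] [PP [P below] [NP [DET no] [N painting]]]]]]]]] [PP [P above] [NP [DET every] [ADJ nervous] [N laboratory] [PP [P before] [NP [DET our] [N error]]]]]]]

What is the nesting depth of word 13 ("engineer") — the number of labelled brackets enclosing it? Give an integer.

9

Path from the root down to the word: S → VP → PP → NP → PP → NP → PP → NP → N. That is 9 enclosing brackets.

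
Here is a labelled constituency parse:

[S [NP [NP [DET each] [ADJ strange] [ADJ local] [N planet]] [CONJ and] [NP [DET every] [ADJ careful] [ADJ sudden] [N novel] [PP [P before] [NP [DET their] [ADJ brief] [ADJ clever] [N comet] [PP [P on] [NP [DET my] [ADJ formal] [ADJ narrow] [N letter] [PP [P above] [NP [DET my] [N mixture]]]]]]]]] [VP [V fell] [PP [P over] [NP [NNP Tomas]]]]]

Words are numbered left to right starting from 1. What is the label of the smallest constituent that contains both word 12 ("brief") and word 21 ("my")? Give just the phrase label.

Both words fall inside [NP their brief clever comet on my formal narrow letter above my mixture] (words 11–22), and no smaller constituent contains them both. Label: NP.

NP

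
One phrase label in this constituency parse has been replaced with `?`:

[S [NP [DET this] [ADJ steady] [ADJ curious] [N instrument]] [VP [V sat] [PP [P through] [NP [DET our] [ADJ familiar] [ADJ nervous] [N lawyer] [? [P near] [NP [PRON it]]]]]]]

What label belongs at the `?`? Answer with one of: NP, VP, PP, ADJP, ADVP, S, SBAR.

PP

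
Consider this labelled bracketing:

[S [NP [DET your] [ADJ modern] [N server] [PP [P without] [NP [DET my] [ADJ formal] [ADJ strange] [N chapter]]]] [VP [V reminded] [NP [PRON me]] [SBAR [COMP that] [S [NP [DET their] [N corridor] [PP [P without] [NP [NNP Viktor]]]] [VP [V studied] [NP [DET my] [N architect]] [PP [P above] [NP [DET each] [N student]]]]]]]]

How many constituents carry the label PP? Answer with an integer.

3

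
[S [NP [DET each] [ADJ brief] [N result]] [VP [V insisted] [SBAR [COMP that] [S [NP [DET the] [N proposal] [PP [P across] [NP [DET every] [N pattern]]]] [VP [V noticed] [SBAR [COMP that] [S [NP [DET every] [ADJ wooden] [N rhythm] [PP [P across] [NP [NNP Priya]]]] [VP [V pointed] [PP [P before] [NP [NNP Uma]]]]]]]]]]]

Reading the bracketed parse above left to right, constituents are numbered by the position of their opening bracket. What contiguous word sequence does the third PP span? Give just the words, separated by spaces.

before Uma

In left-to-right order the PP constituents are "across every pattern"; "across Priya"; "before Uma". Number 3 is "before Uma".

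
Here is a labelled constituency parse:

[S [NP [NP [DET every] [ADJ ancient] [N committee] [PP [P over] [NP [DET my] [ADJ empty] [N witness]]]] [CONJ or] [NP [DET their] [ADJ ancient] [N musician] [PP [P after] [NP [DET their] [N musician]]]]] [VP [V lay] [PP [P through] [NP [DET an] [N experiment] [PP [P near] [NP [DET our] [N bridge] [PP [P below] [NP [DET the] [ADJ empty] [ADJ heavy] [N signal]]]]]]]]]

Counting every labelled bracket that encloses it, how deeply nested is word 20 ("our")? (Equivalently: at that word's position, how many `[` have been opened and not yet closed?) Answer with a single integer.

7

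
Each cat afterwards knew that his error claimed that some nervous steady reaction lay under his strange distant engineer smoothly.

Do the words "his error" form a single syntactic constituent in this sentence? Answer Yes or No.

Yes

"his error" is exactly the noun phrase [NP his error], a complete constituent.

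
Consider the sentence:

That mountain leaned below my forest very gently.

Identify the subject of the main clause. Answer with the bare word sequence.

that mountain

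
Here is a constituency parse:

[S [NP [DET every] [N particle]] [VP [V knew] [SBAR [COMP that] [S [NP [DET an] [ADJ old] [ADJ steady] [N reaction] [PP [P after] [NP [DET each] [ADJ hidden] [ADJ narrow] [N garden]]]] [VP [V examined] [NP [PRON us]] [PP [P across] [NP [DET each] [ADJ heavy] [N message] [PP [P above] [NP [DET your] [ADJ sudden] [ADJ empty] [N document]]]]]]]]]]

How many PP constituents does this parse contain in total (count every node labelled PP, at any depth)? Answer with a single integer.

Scanning left to right, an opening `[PP` appears at word positions 9, 16, 20 — 3 in total.

3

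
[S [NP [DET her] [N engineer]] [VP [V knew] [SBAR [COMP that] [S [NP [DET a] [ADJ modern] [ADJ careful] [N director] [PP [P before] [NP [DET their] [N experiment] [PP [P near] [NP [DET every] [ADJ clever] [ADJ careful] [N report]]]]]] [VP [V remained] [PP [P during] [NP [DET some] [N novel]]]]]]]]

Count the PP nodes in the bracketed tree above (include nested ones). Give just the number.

3

The PP constituents are: [PP before their experiment near every clever careful report]; [PP near every clever careful report]; [PP during some novel]. Total: 3.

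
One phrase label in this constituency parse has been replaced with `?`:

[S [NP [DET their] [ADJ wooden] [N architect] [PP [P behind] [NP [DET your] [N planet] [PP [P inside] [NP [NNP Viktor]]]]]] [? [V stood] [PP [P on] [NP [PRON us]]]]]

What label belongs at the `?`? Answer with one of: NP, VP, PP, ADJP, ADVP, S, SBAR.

VP

Looking at what the `?` directly dominates — V 'stood', PP — this is a verb phrase (VP).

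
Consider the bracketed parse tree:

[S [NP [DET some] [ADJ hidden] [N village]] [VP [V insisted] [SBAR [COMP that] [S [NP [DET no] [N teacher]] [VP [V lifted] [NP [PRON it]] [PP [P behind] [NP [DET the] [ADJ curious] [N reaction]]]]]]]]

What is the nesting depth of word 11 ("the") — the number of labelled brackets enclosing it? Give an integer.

8

Counting open brackets not yet closed at "the": [S [VP [SBAR [S [VP [PP [NP [DET = 8.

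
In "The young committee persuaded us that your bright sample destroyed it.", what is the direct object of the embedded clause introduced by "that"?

it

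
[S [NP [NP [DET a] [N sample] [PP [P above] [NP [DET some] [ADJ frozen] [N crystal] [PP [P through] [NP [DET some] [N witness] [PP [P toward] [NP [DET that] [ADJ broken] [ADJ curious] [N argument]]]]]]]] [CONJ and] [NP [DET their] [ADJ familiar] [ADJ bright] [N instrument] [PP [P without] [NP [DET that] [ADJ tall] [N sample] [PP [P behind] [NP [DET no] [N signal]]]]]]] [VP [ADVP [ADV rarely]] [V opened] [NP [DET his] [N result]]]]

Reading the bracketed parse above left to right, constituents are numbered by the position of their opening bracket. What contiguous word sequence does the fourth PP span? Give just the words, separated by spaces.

Opening `[PP` markers occur at word positions 3, 7, 10, 20, 24; the fourth of these opens the constituent [PP without that tall sample behind no signal].

without that tall sample behind no signal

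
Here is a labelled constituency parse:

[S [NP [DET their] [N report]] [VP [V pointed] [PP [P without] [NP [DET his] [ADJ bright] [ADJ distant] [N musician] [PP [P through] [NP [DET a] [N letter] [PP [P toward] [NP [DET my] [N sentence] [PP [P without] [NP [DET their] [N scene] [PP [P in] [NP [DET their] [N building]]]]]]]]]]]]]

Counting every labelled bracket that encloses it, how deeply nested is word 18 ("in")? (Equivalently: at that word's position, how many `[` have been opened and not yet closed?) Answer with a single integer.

12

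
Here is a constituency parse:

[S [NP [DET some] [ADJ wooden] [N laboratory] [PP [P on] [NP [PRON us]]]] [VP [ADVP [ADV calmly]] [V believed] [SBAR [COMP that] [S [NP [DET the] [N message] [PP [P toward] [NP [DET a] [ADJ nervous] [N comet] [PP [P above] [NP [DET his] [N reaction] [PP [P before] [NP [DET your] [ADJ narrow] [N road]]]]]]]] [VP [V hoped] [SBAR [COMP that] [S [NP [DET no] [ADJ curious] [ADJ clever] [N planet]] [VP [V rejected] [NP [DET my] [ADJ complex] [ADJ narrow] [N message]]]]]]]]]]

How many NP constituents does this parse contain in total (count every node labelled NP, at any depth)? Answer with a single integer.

The NP constituents are: [NP some wooden laboratory on us]; [NP us]; [NP the message toward a nervous comet above his reaction before your narrow road]; [NP a nervous comet above his reaction before your narrow road]; [NP his reaction before your narrow road]; [NP your narrow road] …. Total: 8.

8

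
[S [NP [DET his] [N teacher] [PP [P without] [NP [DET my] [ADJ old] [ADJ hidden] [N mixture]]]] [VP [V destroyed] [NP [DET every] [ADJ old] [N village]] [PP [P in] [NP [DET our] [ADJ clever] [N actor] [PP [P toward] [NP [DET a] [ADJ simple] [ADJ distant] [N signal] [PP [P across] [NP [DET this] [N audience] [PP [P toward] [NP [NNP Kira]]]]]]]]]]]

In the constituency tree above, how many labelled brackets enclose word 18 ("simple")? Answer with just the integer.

7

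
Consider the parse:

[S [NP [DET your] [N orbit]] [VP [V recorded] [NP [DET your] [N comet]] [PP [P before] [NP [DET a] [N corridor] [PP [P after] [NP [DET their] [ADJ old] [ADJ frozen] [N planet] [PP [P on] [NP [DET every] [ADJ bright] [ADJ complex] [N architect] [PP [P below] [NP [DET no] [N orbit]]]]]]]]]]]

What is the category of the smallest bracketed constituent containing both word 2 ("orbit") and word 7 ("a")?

S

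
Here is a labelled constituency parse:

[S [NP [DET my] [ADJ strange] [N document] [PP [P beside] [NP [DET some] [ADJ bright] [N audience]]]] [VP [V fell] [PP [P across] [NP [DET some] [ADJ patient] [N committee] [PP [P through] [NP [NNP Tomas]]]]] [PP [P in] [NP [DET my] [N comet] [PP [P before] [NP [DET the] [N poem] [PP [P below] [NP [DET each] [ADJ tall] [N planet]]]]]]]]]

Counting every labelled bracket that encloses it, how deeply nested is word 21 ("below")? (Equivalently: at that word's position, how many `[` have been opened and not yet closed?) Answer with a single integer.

Counting open brackets not yet closed at "below": [S [VP [PP [NP [PP [NP [PP [P = 8.

8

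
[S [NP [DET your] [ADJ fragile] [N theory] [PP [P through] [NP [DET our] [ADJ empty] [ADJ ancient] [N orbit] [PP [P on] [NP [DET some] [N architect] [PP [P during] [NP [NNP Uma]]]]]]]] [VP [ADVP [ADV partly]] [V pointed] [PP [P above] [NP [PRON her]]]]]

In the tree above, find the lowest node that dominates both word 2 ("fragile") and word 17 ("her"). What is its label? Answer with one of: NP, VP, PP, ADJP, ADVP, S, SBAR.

S

Word 2 lies under S → NP → ADJ; word 17 lies under S → VP → PP → NP → PRON. The lowest shared node is the S.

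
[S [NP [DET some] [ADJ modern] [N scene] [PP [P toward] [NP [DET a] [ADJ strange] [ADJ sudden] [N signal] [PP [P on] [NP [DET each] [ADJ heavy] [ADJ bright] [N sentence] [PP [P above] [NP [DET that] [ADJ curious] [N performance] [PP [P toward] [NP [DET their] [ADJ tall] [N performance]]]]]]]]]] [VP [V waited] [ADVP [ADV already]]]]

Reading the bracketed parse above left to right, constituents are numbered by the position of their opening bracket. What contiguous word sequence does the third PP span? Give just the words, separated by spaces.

above that curious performance toward their tall performance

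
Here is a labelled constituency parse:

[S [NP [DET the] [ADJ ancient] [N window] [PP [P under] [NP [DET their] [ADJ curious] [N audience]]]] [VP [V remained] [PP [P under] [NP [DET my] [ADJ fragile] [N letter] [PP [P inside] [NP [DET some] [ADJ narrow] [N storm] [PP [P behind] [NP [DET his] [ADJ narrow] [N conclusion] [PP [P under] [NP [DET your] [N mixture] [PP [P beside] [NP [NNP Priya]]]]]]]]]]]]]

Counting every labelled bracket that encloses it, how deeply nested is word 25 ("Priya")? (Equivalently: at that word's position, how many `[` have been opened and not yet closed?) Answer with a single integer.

The word sits inside NNP, which is inside NP, inside PP, inside NP, inside PP, inside NP, inside PP, inside NP, inside PP, inside NP, inside PP, inside VP, inside S — 13 brackets in all.

13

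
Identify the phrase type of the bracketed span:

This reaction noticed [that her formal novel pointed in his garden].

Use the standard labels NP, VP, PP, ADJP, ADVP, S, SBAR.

The bracketed span "that her formal novel pointed in his garden" is headed by "that", making it a subordinate clause (SBAR).

SBAR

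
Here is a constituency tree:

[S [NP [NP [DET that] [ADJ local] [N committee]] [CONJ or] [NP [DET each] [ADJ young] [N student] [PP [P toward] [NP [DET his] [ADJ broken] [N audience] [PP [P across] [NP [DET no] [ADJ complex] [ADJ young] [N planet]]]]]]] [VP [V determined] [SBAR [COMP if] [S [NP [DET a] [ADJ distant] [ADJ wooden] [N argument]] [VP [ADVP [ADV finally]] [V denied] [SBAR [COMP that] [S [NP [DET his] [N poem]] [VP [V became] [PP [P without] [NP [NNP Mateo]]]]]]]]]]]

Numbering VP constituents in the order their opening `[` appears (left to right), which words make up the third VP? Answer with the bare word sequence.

became without Mateo

In left-to-right order the VP constituents are "determined if a distant wooden argument finally denied that his poem became without Mateo"; "finally denied that his poem became without Mateo"; "became without Mateo". Number 3 is "became without Mateo".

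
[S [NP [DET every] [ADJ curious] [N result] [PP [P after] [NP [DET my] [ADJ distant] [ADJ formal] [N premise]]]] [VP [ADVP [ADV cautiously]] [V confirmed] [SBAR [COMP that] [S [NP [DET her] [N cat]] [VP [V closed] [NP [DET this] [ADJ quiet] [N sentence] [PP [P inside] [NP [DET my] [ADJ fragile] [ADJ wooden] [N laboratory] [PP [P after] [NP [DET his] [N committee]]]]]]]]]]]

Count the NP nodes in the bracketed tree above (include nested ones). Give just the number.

The NP constituents are: [NP every curious result after my distant formal premise]; [NP my distant formal premise]; [NP her cat]; [NP this quiet sentence inside my fragile wooden laboratory after his committee]; [NP my fragile wooden laboratory after his committee]; [NP his committee]. Total: 6.

6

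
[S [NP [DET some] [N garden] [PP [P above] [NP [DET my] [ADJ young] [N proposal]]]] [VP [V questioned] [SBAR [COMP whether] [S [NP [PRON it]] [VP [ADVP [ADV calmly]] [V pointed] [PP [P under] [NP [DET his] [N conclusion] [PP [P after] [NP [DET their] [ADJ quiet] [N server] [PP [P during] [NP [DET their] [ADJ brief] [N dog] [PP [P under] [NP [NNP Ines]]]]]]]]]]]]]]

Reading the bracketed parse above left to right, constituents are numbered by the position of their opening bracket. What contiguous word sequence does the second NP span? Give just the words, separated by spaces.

In left-to-right order the NP constituents are "some garden above my young proposal"; "my young proposal"; "it"; "his conclusion after their quiet server during their brief dog under Ines"; "their quiet server during their brief dog under Ines"; "their brief dog under Ines"; "Ines". Number 2 is "my young proposal".

my young proposal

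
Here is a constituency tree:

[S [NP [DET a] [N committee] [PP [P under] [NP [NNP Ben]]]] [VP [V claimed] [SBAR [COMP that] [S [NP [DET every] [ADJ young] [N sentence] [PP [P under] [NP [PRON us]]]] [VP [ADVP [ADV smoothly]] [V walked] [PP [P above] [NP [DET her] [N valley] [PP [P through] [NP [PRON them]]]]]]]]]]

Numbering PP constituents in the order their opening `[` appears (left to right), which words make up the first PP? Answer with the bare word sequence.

Opening `[PP` markers occur at word positions 3, 10, 14, 17; the first of these opens the constituent [PP under Ben].

under Ben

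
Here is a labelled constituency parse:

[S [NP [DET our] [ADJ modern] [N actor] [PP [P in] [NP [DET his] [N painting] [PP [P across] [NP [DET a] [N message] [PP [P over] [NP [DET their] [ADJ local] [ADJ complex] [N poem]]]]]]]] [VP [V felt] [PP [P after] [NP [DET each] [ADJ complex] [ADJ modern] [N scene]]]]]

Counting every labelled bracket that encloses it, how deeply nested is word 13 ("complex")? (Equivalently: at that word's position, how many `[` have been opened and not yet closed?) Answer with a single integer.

9

Path from the root down to the word: S → NP → PP → NP → PP → NP → PP → NP → ADJ. That is 9 enclosing brackets.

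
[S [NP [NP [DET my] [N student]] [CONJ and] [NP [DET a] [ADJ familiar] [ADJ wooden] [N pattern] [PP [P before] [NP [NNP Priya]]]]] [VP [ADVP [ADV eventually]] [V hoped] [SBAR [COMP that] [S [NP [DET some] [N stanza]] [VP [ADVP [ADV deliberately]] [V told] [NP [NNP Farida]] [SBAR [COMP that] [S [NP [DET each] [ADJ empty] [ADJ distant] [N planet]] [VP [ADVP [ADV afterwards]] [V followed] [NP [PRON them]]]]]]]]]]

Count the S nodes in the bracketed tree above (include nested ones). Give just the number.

The S constituents are: [S my student and a familiar wooden pattern before Priya eventually hoped that some stanza deliberately told Farida that each empty distant planet afterwards followed them]; [S some stanza deliberately told Farida that each empty distant planet afterwards followed them]; [S each empty distant planet afterwards followed them]. Total: 3.

3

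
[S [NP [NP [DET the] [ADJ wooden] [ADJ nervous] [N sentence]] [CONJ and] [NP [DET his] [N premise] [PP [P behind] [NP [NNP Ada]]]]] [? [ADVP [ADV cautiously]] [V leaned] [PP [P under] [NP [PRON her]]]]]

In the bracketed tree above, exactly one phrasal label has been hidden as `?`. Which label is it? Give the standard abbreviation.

Looking at what the `?` directly dominates — ADVP, V 'leaned', PP — this is a verb phrase (VP).

VP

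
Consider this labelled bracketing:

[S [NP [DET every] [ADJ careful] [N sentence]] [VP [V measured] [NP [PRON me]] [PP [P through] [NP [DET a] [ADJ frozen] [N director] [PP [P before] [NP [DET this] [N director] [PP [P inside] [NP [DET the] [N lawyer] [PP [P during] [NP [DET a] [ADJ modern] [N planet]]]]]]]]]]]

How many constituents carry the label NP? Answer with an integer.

Listing each NP by its span: [NP every careful sentence]; [NP me]; [NP a frozen director before this director inside the lawyer during a modern planet]; [NP this director inside the lawyer during a modern planet]; [NP the lawyer during a modern planet]; [NP a modern planet] — that makes 6.

6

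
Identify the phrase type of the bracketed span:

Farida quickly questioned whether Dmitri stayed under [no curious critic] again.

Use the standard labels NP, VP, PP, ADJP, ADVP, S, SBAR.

NP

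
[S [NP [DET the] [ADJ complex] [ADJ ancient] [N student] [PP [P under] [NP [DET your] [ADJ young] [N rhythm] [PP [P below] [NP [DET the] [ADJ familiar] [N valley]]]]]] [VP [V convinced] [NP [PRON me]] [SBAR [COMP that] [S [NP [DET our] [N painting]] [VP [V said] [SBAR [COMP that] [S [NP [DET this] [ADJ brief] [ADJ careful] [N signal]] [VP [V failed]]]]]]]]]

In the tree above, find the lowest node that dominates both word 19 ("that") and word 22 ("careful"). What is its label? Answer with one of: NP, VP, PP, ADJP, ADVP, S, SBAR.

SBAR

Word 19 lies under S → VP → SBAR → S → VP → SBAR → COMP; word 22 lies under S → VP → SBAR → S → VP → SBAR → S → NP → ADJ. The lowest shared node is the SBAR.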